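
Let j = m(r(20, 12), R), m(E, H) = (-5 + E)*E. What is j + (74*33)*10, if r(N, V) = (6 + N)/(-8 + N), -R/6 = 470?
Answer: 878899/36 ≈ 24414.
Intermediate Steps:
R = -2820 (R = -6*470 = -2820)
r(N, V) = (6 + N)/(-8 + N)
m(E, H) = E*(-5 + E)
j = -221/36 (j = ((6 + 20)/(-8 + 20))*(-5 + (6 + 20)/(-8 + 20)) = (26/12)*(-5 + 26/12) = ((1/12)*26)*(-5 + (1/12)*26) = 13*(-5 + 13/6)/6 = (13/6)*(-17/6) = -221/36 ≈ -6.1389)
j + (74*33)*10 = -221/36 + (74*33)*10 = -221/36 + 2442*10 = -221/36 + 24420 = 878899/36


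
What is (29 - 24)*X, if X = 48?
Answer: 240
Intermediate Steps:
(29 - 24)*X = (29 - 24)*48 = 5*48 = 240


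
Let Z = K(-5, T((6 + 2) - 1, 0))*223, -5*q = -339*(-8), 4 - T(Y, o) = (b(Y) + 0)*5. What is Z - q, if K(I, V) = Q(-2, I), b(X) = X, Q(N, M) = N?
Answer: 482/5 ≈ 96.400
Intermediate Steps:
T(Y, o) = 4 - 5*Y (T(Y, o) = 4 - (Y + 0)*5 = 4 - Y*5 = 4 - 5*Y)
K(I, V) = -2
q = -2712/5 (q = -(-339)*(-8)/5 = -⅕*2712 = -2712/5 ≈ -542.40)
Z = -446 (Z = -2*223 = -446)
Z - q = -446 - 1*(-2712/5) = -446 + 2712/5 = 482/5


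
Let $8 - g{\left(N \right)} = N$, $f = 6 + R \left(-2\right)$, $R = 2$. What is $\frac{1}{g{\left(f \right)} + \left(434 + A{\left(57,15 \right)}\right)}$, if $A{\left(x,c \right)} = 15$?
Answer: $\frac{1}{455} \approx 0.0021978$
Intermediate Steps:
$f = 2$ ($f = 6 + 2 \left(-2\right) = 6 - 4 = 2$)
$g{\left(N \right)} = 8 - N$
$\frac{1}{g{\left(f \right)} + \left(434 + A{\left(57,15 \right)}\right)} = \frac{1}{\left(8 - 2\right) + \left(434 + 15\right)} = \frac{1}{\left(8 - 2\right) + 449} = \frac{1}{6 + 449} = \frac{1}{455}$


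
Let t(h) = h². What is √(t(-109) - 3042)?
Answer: √8839 ≈ 94.016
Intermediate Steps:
√(t(-109) - 3042) = √((-109)² - 3042) = √(11881 - 3042) = √8839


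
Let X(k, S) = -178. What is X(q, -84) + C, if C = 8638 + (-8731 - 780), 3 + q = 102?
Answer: -1051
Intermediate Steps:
q = 99 (q = -3 + 102 = 99)
C = -873 (C = 8638 - 9511 = -873)
X(q, -84) + C = -178 - 873 = -1051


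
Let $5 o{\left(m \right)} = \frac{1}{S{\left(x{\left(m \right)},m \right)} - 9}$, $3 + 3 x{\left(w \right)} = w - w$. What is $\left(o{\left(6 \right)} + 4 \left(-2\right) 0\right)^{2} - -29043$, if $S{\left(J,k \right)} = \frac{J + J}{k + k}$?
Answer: $\frac{2196376911}{75625} \approx 29043.0$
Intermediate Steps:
$x{\left(w \right)} = -1$ ($x{\left(w \right)} = -1 + \frac{w - w}{3} = -1 + \frac{1}{3} \cdot 0 = -1 + 0 = -1$)
$S{\left(J,k \right)} = \frac{J}{k}$ ($S{\left(J,k \right)} = \frac{2 J}{2 k} = 2 J \frac{1}{2 k} = \frac{J}{k}$)
$o{\left(m \right)} = \frac{1}{5 \left(-9 - \frac{1}{m}\right)}$ ($o{\left(m \right)} = \frac{1}{5 \left(- \frac{1}{m} - 9\right)} = \frac{1}{5 \left(-9 - \frac{1}{m}\right)}$)
$\left(o{\left(6 \right)} + 4 \left(-2\right) 0\right)^{2} - -29043 = \left(\left(-1\right) 6 \frac{1}{5 + 45 \cdot 6} + 4 \left(-2\right) 0\right)^{2} - -29043 = \left(\left(-1\right) 6 \frac{1}{5 + 270} - 0\right)^{2} + 29043 = \left(\left(-1\right) 6 \cdot \frac{1}{275} + 0\right)^{2} + 29043 = \left(- \frac{6}{275} + 0\right)^{2} + 29043 = \left(- \frac{6}{275}\right)^{2} + 29043 = \frac{36}{75625} + 29043 = \frac{2196376911}{75625}$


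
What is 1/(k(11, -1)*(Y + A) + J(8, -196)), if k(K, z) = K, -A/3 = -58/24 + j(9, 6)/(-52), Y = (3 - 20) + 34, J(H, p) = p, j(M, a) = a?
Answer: 52/3877 ≈ 0.013412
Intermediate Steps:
Y = 17 (Y = -17 + 34 = 17)
A = 395/52 (A = -3*(-58/24 + 6/(-52)) = -3*(-58*1/24 + 6*(-1/52)) = -3*(-29/12 - 3/26) = -3*(-395/156) = 395/52 ≈ 7.5962)
1/(k(11, -1)*(Y + A) + J(8, -196)) = 1/(11*(17 + 395/52) - 196) = 1/(11*(1279/52) - 196) = 1/(14069/52 - 196) = 1/(3877/52) = 52/3877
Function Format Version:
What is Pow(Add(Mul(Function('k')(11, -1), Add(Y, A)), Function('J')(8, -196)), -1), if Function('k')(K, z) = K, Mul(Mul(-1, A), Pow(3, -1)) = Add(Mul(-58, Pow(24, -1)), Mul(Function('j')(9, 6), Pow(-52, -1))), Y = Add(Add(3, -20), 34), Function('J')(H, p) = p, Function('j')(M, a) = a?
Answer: Rational(52, 3877) ≈ 0.013412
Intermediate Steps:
Y = 17 (Y = Add(-17, 34) = 17)
A = Rational(395, 52) (A = Mul(-3, Add(Mul(-58, Pow(24, -1)), Mul(6, Pow(-52, -1)))) = Mul(-3, Add(Mul(-58, Rational(1, 24)), Mul(6, Rational(-1, 52)))) = Mul(-3, Add(Rational(-29, 12), Rational(-3, 26))) = Mul(-3, Rational(-395, 156)) = Rational(395, 52) ≈ 7.5962)
Pow(Add(Mul(Function('k')(11, -1), Add(Y, A)), Function('J')(8, -196)), -1) = Pow(Add(Mul(11, Add(17, Rational(395, 52))), -196), -1) = Pow(Add(Mul(11, Rational(1279, 52)), -196), -1) = Pow(Add(Rational(14069, 52), -196), -1) = Pow(Rational(3877, 52), -1) = Rational(52, 3877)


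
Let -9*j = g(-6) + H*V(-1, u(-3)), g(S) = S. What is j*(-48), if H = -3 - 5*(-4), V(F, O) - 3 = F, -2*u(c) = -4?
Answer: 448/3 ≈ 149.33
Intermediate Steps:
u(c) = 2 (u(c) = -½*(-4) = 2)
V(F, O) = 3 + F
H = 17 (H = -3 + 20 = 17)
j = -28/9 (j = -(-6 + 17*(3 - 1))/9 = -(-6 + 17*2)/9 = -(-6 + 34)/9 = -⅑*28 = -28/9 ≈ -3.1111)
j*(-48) = -28/9*(-48) = 448/3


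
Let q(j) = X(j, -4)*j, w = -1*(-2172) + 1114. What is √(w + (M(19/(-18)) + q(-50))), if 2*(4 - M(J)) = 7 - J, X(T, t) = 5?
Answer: √109295/6 ≈ 55.100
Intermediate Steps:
w = 3286 (w = 2172 + 1114 = 3286)
q(j) = 5*j
M(J) = ½ + J/2 (M(J) = 4 - (7 - J)/2 = 4 + (-7/2 + J/2) = ½ + J/2)
√(w + (M(19/(-18)) + q(-50))) = √(3286 + ((½ + (19/(-18))/2) + 5*(-50))) = √(3286 + ((½ + (19*(-1/18))/2) - 250)) = √(3286 + ((½ + (½)*(-19/18)) - 250)) = √(3286 + ((½ - 19/36) - 250)) = √(3286 + (-1/36 - 250)) = √(3286 - 9001/36) = √(109295/36) = √109295/6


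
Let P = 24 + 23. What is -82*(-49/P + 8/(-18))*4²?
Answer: 825248/423 ≈ 1950.9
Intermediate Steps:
P = 47
-82*(-49/P + 8/(-18))*4² = -82*(-49/47 + 8/(-18))*4² = -82*(-49*1/47 + 8*(-1/18))*16 = -82*(-49/47 - 4/9)*16 = -82*(-629/423)*16 = (51578/423)*16 = 825248/423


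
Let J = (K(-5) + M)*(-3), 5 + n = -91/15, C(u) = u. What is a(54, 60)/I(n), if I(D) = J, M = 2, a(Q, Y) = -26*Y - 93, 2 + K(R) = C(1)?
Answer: 551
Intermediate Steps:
K(R) = -1 (K(R) = -2 + 1 = -1)
n = -166/15 (n = -5 - 91/15 = -166/15 ≈ -11.067)
a(Q, Y) = -93 - 26*Y
J = -3 (J = (-1 + 2)*(-3) = 1*(-3) = -3)
I(D) = -3
a(54, 60)/I(n) = (-93 - 26*60)/(-3) = (-93 - 1560)*(-⅓) = -1653*(-⅓) = 551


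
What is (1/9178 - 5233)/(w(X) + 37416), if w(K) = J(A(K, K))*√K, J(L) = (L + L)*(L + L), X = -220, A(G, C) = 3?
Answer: -24958796469/178491981824 + 48028473*I*√55/178491981824 ≈ -0.13983 + 0.0019955*I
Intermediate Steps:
J(L) = 4*L² (J(L) = (2*L)*(2*L) = 4*L²)
w(K) = 36*√K (w(K) = (4*3²)*√K = (4*9)*√K = 36*√K)
(1/9178 - 5233)/(w(X) + 37416) = (1/9178 - 5233)/(36*√(-220) + 37416) = (1/9178 - 5233)/(36*(2*I*√55) + 37416) = -48028473/(9178*(72*I*√55 + 37416)) = -48028473/(9178*(37416 + 72*I*√55))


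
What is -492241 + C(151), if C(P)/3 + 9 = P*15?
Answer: -485473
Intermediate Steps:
C(P) = -27 + 45*P (C(P) = -27 + 3*(P*15) = -27 + 3*(15*P) = -27 + 45*P)
-492241 + C(151) = -492241 + (-27 + 45*151) = -492241 + (-27 + 6795) = -492241 + 6768 = -485473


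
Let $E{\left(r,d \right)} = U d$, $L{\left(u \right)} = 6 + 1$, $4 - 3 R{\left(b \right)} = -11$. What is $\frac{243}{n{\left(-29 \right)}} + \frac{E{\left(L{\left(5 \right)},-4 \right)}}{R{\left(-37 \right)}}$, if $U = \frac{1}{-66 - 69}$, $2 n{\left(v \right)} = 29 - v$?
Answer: $\frac{164141}{19575} \approx 8.3852$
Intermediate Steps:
$R{\left(b \right)} = 5$ ($R{\left(b \right)} = \frac{4}{3} - - \frac{11}{3} = \frac{4}{3} + \frac{11}{3} = 5$)
$n{\left(v \right)} = \frac{29}{2} - \frac{v}{2}$ ($n{\left(v \right)} = \frac{29 - v}{2} = \frac{29}{2} - \frac{v}{2}$)
$U = - \frac{1}{135}$ ($U = \frac{1}{-135} = - \frac{1}{135} \approx -0.0074074$)
$L{\left(u \right)} = 7$
$E{\left(r,d \right)} = - \frac{d}{135}$
$\frac{243}{n{\left(-29 \right)}} + \frac{E{\left(L{\left(5 \right)},-4 \right)}}{R{\left(-37 \right)}} = \frac{243}{\frac{29}{2} - - \frac{29}{2}} + \frac{\left(- \frac{1}{135}\right) \left(-4\right)}{5} = \frac{243}{\frac{29}{2} + \frac{29}{2}} + \frac{4}{135} \cdot \frac{1}{5} = \frac{243}{29} + \frac{4}{675} = \frac{164141}{19575}$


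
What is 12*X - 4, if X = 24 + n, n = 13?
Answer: 440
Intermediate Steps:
X = 37 (X = 24 + 13 = 37)
12*X - 4 = 12*37 - 4 = 444 - 4 = 440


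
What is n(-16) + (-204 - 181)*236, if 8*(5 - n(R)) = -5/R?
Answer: -11629445/128 ≈ -90855.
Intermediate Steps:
n(R) = 5 + 5/(8*R) (n(R) = 5 - (-5)/(8*R) = 5 + 5/(8*R))
n(-16) + (-204 - 181)*236 = (5 + (5/8)/(-16)) + (-204 - 181)*236 = (5 + (5/8)*(-1/16)) - 385*236 = (5 - 5/128) - 90860 = 635/128 - 90860 = -11629445/128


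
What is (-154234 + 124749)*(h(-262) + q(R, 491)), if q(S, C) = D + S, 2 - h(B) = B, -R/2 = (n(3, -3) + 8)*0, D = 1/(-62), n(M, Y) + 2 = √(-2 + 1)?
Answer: -482580995/62 ≈ -7.7836e+6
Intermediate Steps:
n(M, Y) = -2 + I (n(M, Y) = -2 + √(-2 + 1) = -2 + √(-1) = -2 + I)
D = -1/62 ≈ -0.016129
R = 0 (R = -2*((-2 + I) + 8)*0 = -2*(6 + I)*0 = -2*0 = 0)
h(B) = 2 - B
q(S, C) = -1/62 + S
(-154234 + 124749)*(h(-262) + q(R, 491)) = (-154234 + 124749)*((2 - 1*(-262)) + (-1/62 + 0)) = -29485*((2 + 262) - 1/62) = -29485*(264 - 1/62) = -29485*16367/62 = -482580995/62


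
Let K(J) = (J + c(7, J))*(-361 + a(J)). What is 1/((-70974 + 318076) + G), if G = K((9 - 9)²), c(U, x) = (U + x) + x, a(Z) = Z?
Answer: 1/244575 ≈ 4.0887e-6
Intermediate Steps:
c(U, x) = U + 2*x
K(J) = (-361 + J)*(7 + 3*J) (K(J) = (J + (7 + 2*J))*(-361 + J) = (7 + 3*J)*(-361 + J) = (-361 + J)*(7 + 3*J))
G = -2527 (G = -2527 - 1076*(9 - 9)² + 3*((9 - 9)²)² = -2527 - 1076*0² + 3*(0²)² = -2527 - 1076*0 + 3*0² = -2527 + 0 + 3*0 = -2527 + 0 + 0 = -2527)
1/((-70974 + 318076) + G) = 1/((-70974 + 318076) - 2527) = 1/(247102 - 2527) = 1/244575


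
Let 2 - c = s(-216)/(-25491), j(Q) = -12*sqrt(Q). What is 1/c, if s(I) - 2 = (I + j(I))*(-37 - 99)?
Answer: 256057095/879128648 - 3900123*I*sqrt(6)/109891081 ≈ 0.29126 - 0.086934*I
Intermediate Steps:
s(I) = 2 - 136*I + 1632*sqrt(I) (s(I) = 2 + (I - 12*sqrt(I))*(-37 - 99) = 2 + (I - 12*sqrt(I))*(-136) = 2 + (-136*I + 1632*sqrt(I)) = 2 - 136*I + 1632*sqrt(I))
c = 80360/25491 + 3264*I*sqrt(6)/8497 (c = 2 - (2 - 136*(-216) + 1632*sqrt(-216))/(-25491) = 2 - (2 + 29376 + 1632*(6*I*sqrt(6)))*(-1)/25491 = 2 - (2 + 29376 + 9792*I*sqrt(6))*(-1)/25491 = 2 - (29378 + 9792*I*sqrt(6))*(-1)/25491 = 2 - (-29378/25491 - 3264*I*sqrt(6)/8497) = 2 + (29378/25491 + 3264*I*sqrt(6)/8497) = 80360/25491 + 3264*I*sqrt(6)/8497 ≈ 3.1525 + 0.94094*I)
1/c = 1/(80360/25491 + 3264*I*sqrt(6)/8497)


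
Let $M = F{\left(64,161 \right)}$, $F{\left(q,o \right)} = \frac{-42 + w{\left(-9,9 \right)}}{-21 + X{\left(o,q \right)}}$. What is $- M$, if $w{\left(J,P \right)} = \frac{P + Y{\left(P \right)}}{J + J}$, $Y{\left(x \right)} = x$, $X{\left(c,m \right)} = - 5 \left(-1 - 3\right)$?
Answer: $-43$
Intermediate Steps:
$X{\left(c,m \right)} = 20$ ($X{\left(c,m \right)} = \left(-5\right) \left(-4\right) = 20$)
$w{\left(J,P \right)} = \frac{P}{J}$ ($w{\left(J,P \right)} = \frac{P + P}{J + J} = \frac{2 P}{2 J} = 2 P \frac{1}{2 J} = \frac{P}{J}$)
$F{\left(q,o \right)} = 43$ ($F{\left(q,o \right)} = \frac{-42 + \frac{9}{-9}}{-21 + 20} = \frac{-42 + 9 \left(- \frac{1}{9}\right)}{-1} = \left(-42 - 1\right) \left(-1\right) = \left(-43\right) \left(-1\right) = 43$)
$M = 43$
$- M = \left(-1\right) 43 = -43$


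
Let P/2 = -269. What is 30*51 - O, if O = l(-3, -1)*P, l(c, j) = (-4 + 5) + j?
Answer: 1530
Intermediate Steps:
l(c, j) = 1 + j
P = -538 (P = 2*(-269) = -538)
O = 0 (O = (1 - 1)*(-538) = 0*(-538) = 0)
30*51 - O = 30*51 - 1*0 = 1530 + 0 = 1530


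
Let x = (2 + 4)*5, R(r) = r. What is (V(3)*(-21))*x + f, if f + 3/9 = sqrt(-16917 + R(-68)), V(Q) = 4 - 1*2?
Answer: -3781/3 + I*sqrt(16985) ≈ -1260.3 + 130.33*I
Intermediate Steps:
V(Q) = 2 (V(Q) = 4 - 2 = 2)
f = -1/3 + I*sqrt(16985) (f = -1/3 + sqrt(-16917 - 68) = -1/3 + sqrt(-16985) = -1/3 + I*sqrt(16985) ≈ -0.33333 + 130.33*I)
x = 30 (x = 6*5 = 30)
(V(3)*(-21))*x + f = (2*(-21))*30 + (-1/3 + I*sqrt(16985)) = -42*30 + (-1/3 + I*sqrt(16985)) = -1260 + (-1/3 + I*sqrt(16985)) = -3781/3 + I*sqrt(16985)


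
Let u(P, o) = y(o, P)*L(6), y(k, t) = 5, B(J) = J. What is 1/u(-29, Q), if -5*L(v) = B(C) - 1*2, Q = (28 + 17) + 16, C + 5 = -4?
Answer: 1/11 ≈ 0.090909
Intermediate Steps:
C = -9 (C = -5 - 4 = -9)
Q = 61 (Q = 45 + 16 = 61)
L(v) = 11/5 (L(v) = -(-9 - 1*2)/5 = -(-9 - 2)/5 = -1/5*(-11) = 11/5)
u(P, o) = 11 (u(P, o) = 5*(11/5) = 11)
1/u(-29, Q) = 1/11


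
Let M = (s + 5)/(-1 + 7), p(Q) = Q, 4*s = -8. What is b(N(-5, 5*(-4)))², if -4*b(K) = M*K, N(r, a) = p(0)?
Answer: 0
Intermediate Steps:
s = -2 (s = (¼)*(-8) = -2)
N(r, a) = 0
M = ½ (M = (-2 + 5)/(-1 + 7) = 3/6 = 3*(⅙) = ½ ≈ 0.50000)
b(K) = -K/8
b(N(-5, 5*(-4)))² = (-⅛*0)² = 0² = 0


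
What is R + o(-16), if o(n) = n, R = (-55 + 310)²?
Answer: 65009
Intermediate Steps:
R = 65025 (R = 255² = 65025)
R + o(-16) = 65025 - 16 = 65009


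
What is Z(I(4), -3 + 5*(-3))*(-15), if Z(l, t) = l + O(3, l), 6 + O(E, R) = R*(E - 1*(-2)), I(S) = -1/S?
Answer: 225/2 ≈ 112.50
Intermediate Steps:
O(E, R) = -6 + R*(2 + E) (O(E, R) = -6 + R*(E - 1*(-2)) = -6 + R*(E + 2) = -6 + R*(2 + E))
Z(l, t) = -6 + 6*l (Z(l, t) = l + (-6 + 2*l + 3*l) = l + (-6 + 5*l) = -6 + 6*l)
Z(I(4), -3 + 5*(-3))*(-15) = (-6 + 6*(-1/4))*(-15) = (-6 - 3/2)*(-15) = -15/2*(-15) = 225/2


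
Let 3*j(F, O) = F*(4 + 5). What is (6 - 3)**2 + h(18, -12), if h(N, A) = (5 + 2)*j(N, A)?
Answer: 387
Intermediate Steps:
j(F, O) = 3*F (j(F, O) = (F*(4 + 5))/3 = (F*9)/3 = (9*F)/3 = 3*F)
h(N, A) = 21*N (h(N, A) = (5 + 2)*(3*N) = 7*(3*N) = 21*N)
(6 - 3)**2 + h(18, -12) = (6 - 3)**2 + 21*18 = 3**2 + 378 = 9 + 378 = 387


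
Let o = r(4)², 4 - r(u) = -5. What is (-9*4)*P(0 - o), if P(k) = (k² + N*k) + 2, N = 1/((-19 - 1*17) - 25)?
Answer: -14415264/61 ≈ -2.3632e+5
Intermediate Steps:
r(u) = 9 (r(u) = 4 - 1*(-5) = 4 + 5 = 9)
o = 81 (o = 9² = 81)
N = -1/61 (N = 1/((-19 - 17) - 25) = 1/(-36 - 25) = 1/(-61) = -1/61 ≈ -0.016393)
P(k) = 2 + k² - k/61 (P(k) = (k² - k/61) + 2 = 2 + k² - k/61)
(-9*4)*P(0 - o) = (-9*4)*(2 + (0 - 1*81)² - (0 - 1*81)/61) = -36*(2 + (0 - 81)² - (0 - 81)/61) = -36*(2 + (-81)² - 1/61*(-81)) = -36*(2 + 6561 + 81/61) = -36*400424/61 = -14415264/61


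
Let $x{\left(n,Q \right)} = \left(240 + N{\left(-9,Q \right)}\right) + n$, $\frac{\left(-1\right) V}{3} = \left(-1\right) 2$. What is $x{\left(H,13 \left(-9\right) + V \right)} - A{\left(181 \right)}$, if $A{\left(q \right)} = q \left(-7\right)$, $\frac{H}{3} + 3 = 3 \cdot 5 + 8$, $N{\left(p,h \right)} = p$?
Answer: $1558$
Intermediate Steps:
$V = 6$ ($V = - 3 \left(\left(-1\right) 2\right) = \left(-3\right) \left(-2\right) = 6$)
$H = 60$ ($H = -9 + 3 \left(3 \cdot 5 + 8\right) = -9 + 3 \left(15 + 8\right) = -9 + 3 \cdot 23 = -9 + 69 = 60$)
$A{\left(q \right)} = - 7 q$
$x{\left(n,Q \right)} = 231 + n$ ($x{\left(n,Q \right)} = \left(240 - 9\right) + n = 231 + n$)
$x{\left(H,13 \left(-9\right) + V \right)} - A{\left(181 \right)} = \left(231 + 60\right) - \left(-7\right) 181 = 291 - -1267 = 291 + 1267 = 1558$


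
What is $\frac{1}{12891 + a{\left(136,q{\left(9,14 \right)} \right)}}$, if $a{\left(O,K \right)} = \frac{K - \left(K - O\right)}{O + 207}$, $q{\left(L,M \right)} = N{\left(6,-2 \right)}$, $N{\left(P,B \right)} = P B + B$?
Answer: $\frac{343}{4421749} \approx 7.7571 \cdot 10^{-5}$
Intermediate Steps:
$N{\left(P,B \right)} = B + B P$ ($N{\left(P,B \right)} = B P + B = B + B P$)
$q{\left(L,M \right)} = -14$ ($q{\left(L,M \right)} = - 2 \left(1 + 6\right) = \left(-2\right) 7 = -14$)
$a{\left(O,K \right)} = \frac{O}{207 + O}$
$\frac{1}{12891 + a{\left(136,q{\left(9,14 \right)} \right)}} = \frac{1}{12891 + \frac{136}{207 + 136}} = \frac{1}{12891 + \frac{136}{343}} = \frac{1}{\frac{4421749}{343}} = \frac{343}{4421749}$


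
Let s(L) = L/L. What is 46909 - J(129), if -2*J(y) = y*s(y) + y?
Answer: 47038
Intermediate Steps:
s(L) = 1
J(y) = -y (J(y) = -(y*1 + y)/2 = -(y + y)/2 = -y)
46909 - J(129) = 46909 - (-1)*129 = 46909 - 1*(-129) = 46909 + 129 = 47038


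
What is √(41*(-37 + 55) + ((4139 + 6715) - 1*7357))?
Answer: 11*√35 ≈ 65.077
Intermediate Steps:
√(41*(-37 + 55) + ((4139 + 6715) - 1*7357)) = √(41*18 + (10854 - 7357)) = √(738 + 3497) = √4235 = 11*√35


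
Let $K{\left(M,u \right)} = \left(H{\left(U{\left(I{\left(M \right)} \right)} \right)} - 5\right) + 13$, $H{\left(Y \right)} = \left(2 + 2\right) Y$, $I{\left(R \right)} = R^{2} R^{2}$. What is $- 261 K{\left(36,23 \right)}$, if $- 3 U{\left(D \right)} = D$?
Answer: $584504280$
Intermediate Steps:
$I{\left(R \right)} = R^{4}$
$U{\left(D \right)} = - \frac{D}{3}$
$H{\left(Y \right)} = 4 Y$
$K{\left(M,u \right)} = 8 - \frac{4 M^{4}}{3}$ ($K{\left(M,u \right)} = \left(4 \left(- \frac{M^{4}}{3}\right) - 5\right) + 13 = \left(- \frac{4 M^{4}}{3} - 5\right) + 13 = \left(-5 - \frac{4 M^{4}}{3}\right) + 13 = 8 - \frac{4 M^{4}}{3}$)
$- 261 K{\left(36,23 \right)} = - 261 \left(8 - \frac{4 \cdot 36^{4}}{3}\right) = - 261 \left(8 - 2239488\right) = \left(-261\right) \left(-2239480\right) = 584504280$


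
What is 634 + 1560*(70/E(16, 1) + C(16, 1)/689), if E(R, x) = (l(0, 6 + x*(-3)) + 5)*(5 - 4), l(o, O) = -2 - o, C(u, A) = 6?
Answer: 1963522/53 ≈ 37048.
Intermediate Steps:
E(R, x) = 3 (E(R, x) = ((-2 - 1*0) + 5)*(5 - 4) = ((-2 + 0) + 5)*1 = (-2 + 5)*1 = 3*1 = 3)
634 + 1560*(70/E(16, 1) + C(16, 1)/689) = 634 + 1560*(70/3 + 6/689) = 634 + 1560*(48248/2067) = 634 + 1929920/53 = 1963522/53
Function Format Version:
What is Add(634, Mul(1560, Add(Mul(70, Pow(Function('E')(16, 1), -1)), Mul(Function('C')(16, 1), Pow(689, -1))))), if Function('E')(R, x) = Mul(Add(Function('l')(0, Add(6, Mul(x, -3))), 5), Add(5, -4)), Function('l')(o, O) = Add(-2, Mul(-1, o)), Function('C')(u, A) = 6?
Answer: Rational(1963522, 53) ≈ 37048.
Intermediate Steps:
Function('E')(R, x) = 3 (Function('E')(R, x) = Mul(Add(Add(-2, Mul(-1, 0)), 5), Add(5, -4)) = Mul(Add(Add(-2, 0), 5), 1) = Mul(Add(-2, 5), 1) = Mul(3, 1) = 3)
Add(634, Mul(1560, Add(Mul(70, Pow(Function('E')(16, 1), -1)), Mul(Function('C')(16, 1), Pow(689, -1))))) = Add(634, Mul(1560, Add(Mul(70, Pow(3, -1)), Mul(6, Pow(689, -1))))) = Add(634, Mul(1560, Add(Mul(70, Rational(1, 3)), Mul(6, Rational(1, 689))))) = Add(634, Mul(1560, Add(Rational(70, 3), Rational(6, 689)))) = Add(634, Mul(1560, Rational(48248, 2067))) = Add(634, Rational(1929920, 53)) = Rational(1963522, 53)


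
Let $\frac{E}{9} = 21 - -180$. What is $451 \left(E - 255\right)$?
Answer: $700854$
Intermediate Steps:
$E = 1809$ ($E = 9 \left(21 - -180\right) = 9 \left(21 + 180\right) = 9 \cdot 201 = 1809$)
$451 \left(E - 255\right) = 451 \left(1809 - 255\right) = 451 \cdot 1554 = 700854$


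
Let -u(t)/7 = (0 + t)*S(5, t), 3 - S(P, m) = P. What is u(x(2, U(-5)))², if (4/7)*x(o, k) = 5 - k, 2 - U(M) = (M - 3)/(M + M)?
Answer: 866761/100 ≈ 8667.6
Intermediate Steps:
S(P, m) = 3 - P
U(M) = 2 - (-3 + M)/(2*M) (U(M) = 2 - (M - 3)/(M + M) = 2 - (-3 + M)/(2*M))
x(o, k) = 35/4 - 7*k/4 (x(o, k) = 7*(5 - k)/4 = 35/4 - 7*k/4)
u(t) = 14*t (u(t) = -7*(0 + t)*(3 - 1*5) = -7*t*(3 - 5) = -7*t*(-2) = -(-14)*t = 14*t)
u(x(2, U(-5)))² = (14*(35/4 - 21*(1 - 5)/(8*(-5))))² = (14*(35/4 - 21*(-1)*(-4)/(8*5)))² = (14*(35/4 - 7/4*6/5))² = (14*(35/4 - 21/10))² = (14*(133/20))² = (931/10)² = 866761/100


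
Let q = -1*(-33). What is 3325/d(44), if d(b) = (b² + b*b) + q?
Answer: 665/781 ≈ 0.85147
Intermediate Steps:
q = 33
d(b) = 33 + 2*b² (d(b) = (b² + b*b) + 33 = (b² + b²) + 33 = 2*b² + 33 = 33 + 2*b²)
3325/d(44) = 3325/(33 + 2*44²) = 3325/(33 + 2*1936) = 3325/(33 + 3872) = 3325/3905 = 3325*(1/3905) = 665/781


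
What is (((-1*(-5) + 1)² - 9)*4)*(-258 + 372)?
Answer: 12312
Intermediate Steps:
(((-1*(-5) + 1)² - 9)*4)*(-258 + 372) = (((5 + 1)² - 9)*4)*114 = ((6² - 9)*4)*114 = ((36 - 9)*4)*114 = (27*4)*114 = 108*114 = 12312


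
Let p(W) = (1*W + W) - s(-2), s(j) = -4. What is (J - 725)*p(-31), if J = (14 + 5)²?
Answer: 21112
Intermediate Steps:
p(W) = 4 + 2*W (p(W) = (1*W + W) - 1*(-4) = (W + W) + 4 = 2*W + 4 = 4 + 2*W)
J = 361 (J = 19² = 361)
(J - 725)*p(-31) = (361 - 725)*(4 + 2*(-31)) = -364*(4 - 62) = -364*(-58) = 21112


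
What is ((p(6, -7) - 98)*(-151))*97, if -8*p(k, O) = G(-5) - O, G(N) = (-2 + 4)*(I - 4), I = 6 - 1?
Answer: 11615071/8 ≈ 1.4519e+6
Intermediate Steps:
I = 5
G(N) = 2 (G(N) = (-2 + 4)*(5 - 4) = 2*1 = 2)
p(k, O) = -¼ + O/8 (p(k, O) = -(2 - O)/8 = -¼ + O/8)
((p(6, -7) - 98)*(-151))*97 = (((-¼ + (⅛)*(-7)) - 98)*(-151))*97 = (((-¼ - 7/8) - 98)*(-151))*97 = ((-9/8 - 98)*(-151))*97 = -793/8*(-151)*97 = (119743/8)*97 = 11615071/8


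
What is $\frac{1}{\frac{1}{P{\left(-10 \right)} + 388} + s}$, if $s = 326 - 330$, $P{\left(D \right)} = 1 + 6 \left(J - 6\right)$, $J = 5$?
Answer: $- \frac{383}{1531} \approx -0.25016$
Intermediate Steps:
$P{\left(D \right)} = -5$ ($P{\left(D \right)} = 1 + 6 \left(5 - 6\right) = 1 + 6 \left(-1\right) = 1 - 6 = -5$)
$s = -4$ ($s = 326 - 330 = -4$)
$\frac{1}{\frac{1}{P{\left(-10 \right)} + 388} + s} = \frac{1}{\frac{1}{-5 + 388} - 4} = \frac{1}{\frac{1}{383} - 4} = \frac{1}{- \frac{1531}{383}} = - \frac{383}{1531}$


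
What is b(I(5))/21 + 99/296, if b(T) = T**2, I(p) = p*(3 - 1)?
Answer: 31679/6216 ≈ 5.0964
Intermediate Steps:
I(p) = 2*p (I(p) = p*2 = 2*p)
b(I(5))/21 + 99/296 = (2*5)**2/21 + 99/296 = 10**2*(1/21) + 99*(1/296) = 100*(1/21) + 99/296 = 100/21 + 99/296 = 31679/6216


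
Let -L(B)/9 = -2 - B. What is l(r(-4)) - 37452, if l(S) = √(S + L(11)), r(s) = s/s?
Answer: -37452 + √118 ≈ -37441.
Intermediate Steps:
L(B) = 18 + 9*B (L(B) = -9*(-2 - B) = 18 + 9*B)
r(s) = 1
l(S) = √(117 + S) (l(S) = √(S + (18 + 9*11)) = √(S + (18 + 99)) = √(S + 117) = √(117 + S))
l(r(-4)) - 37452 = √(117 + 1) - 37452 = √118 - 37452 = -37452 + √118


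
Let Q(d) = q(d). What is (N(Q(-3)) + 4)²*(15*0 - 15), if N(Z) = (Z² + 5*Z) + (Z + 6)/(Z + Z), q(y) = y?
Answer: -375/4 ≈ -93.750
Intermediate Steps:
Q(d) = d
N(Z) = Z² + 5*Z + (6 + Z)/(2*Z) (N(Z) = (Z² + 5*Z) + (6 + Z)/((2*Z)) = (Z² + 5*Z) + (6 + Z)*(1/(2*Z)) = (Z² + 5*Z) + (6 + Z)/(2*Z) = Z² + 5*Z + (6 + Z)/(2*Z))
(N(Q(-3)) + 4)²*(15*0 - 15) = ((½ + (-3)² + 3/(-3) + 5*(-3)) + 4)²*(15*0 - 15) = ((½ + 9 + 3*(-⅓) - 15) + 4)²*(0 - 15) = ((½ + 9 - 1 - 15) + 4)²*(-15) = (-13/2 + 4)²*(-15) = (-5/2)²*(-15) = (25/4)*(-15) = -375/4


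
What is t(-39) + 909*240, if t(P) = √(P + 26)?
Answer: 218160 + I*√13 ≈ 2.1816e+5 + 3.6056*I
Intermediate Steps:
t(P) = √(26 + P)
t(-39) + 909*240 = √(26 - 39) + 909*240 = √(-13) + 218160 = I*√13 + 218160 = 218160 + I*√13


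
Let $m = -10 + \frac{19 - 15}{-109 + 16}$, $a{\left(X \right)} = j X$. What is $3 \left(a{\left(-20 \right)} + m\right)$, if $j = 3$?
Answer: $- \frac{6514}{31} \approx -210.13$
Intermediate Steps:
$a{\left(X \right)} = 3 X$
$m = - \frac{934}{93}$ ($m = -10 + \frac{4}{-93} = -10 + 4 \left(- \frac{1}{93}\right) = -10 - \frac{4}{93} = - \frac{934}{93} \approx -10.043$)
$3 \left(a{\left(-20 \right)} + m\right) = 3 \left(3 \left(-20\right) - \frac{934}{93}\right) = 3 \left(-60 - \frac{934}{93}\right) = 3 \left(- \frac{6514}{93}\right) = - \frac{6514}{31}$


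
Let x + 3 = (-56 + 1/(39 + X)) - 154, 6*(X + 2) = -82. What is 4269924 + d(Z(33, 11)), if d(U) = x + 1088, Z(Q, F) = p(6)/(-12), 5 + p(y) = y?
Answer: 298955933/70 ≈ 4.2708e+6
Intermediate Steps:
X = -47/3 (X = -2 + (1/6)*(-82) = -2 - 41/3 = -47/3 ≈ -15.667)
p(y) = -5 + y
x = -14907/70 (x = -3 + ((-56 + 1/(39 - 47/3)) - 154) = -3 + ((-56 + 1/(70/3)) - 154) = -3 + ((-56 + 3/70) - 154) = -3 + (-3917/70 - 154) = -3 - 14697/70 = -14907/70 ≈ -212.96)
Z(Q, F) = -1/12 (Z(Q, F) = (-5 + 6)/(-12) = 1*(-1/12) = -1/12)
d(U) = 61253/70 (d(U) = -14907/70 + 1088 = 61253/70)
4269924 + d(Z(33, 11)) = 4269924 + 61253/70 = 298955933/70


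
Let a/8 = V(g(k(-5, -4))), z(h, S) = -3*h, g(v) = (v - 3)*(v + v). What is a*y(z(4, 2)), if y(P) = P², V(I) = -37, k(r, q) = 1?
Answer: -42624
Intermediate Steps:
g(v) = 2*v*(-3 + v) (g(v) = (-3 + v)*(2*v) = 2*v*(-3 + v))
a = -296 (a = 8*(-37) = -296)
a*y(z(4, 2)) = -296*(-3*4)² = -296*(-12)² = -296*144 = -42624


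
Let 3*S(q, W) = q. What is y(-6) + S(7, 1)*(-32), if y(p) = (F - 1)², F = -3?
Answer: -176/3 ≈ -58.667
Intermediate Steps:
S(q, W) = q/3
y(p) = 16 (y(p) = (-3 - 1)² = (-4)² = 16)
y(-6) + S(7, 1)*(-32) = 16 + ((⅓)*7)*(-32) = 16 + (7/3)*(-32) = 16 - 224/3 = -176/3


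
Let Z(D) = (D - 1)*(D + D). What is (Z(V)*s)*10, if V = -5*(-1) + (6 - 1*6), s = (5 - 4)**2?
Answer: 400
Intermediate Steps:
s = 1 (s = 1**2 = 1)
V = 5 (V = 5 + (6 - 6) = 5 + 0 = 5)
Z(D) = 2*D*(-1 + D) (Z(D) = (-1 + D)*(2*D) = 2*D*(-1 + D))
(Z(V)*s)*10 = ((2*5*(-1 + 5))*1)*10 = ((2*5*4)*1)*10 = (40*1)*10 = 40*10 = 400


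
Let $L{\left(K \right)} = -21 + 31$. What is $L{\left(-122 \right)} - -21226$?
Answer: $21236$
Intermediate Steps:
$L{\left(K \right)} = 10$
$L{\left(-122 \right)} - -21226 = 10 - -21226 = 10 + 21226 = 21236$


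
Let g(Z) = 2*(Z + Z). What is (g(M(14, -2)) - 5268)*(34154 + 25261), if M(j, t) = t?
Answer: -313473540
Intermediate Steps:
g(Z) = 4*Z (g(Z) = 2*(2*Z) = 4*Z)
(g(M(14, -2)) - 5268)*(34154 + 25261) = (4*(-2) - 5268)*(34154 + 25261) = (-8 - 5268)*59415 = -5276*59415 = -313473540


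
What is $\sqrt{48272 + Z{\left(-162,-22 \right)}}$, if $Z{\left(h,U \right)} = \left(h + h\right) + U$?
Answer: $\sqrt{47926} \approx 218.92$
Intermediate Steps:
$Z{\left(h,U \right)} = U + 2 h$ ($Z{\left(h,U \right)} = 2 h + U = U + 2 h$)
$\sqrt{48272 + Z{\left(-162,-22 \right)}} = \sqrt{48272 + \left(-22 + 2 \left(-162\right)\right)} = \sqrt{48272 - 346} = \sqrt{47926}$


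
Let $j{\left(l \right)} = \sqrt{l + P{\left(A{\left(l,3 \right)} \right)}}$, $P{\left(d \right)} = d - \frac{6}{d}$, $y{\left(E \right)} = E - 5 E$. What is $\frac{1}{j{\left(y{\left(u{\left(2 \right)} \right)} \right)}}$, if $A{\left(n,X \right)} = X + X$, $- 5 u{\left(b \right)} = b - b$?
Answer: $\frac{\sqrt{5}}{5} \approx 0.44721$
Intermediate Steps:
$u{\left(b \right)} = 0$ ($u{\left(b \right)} = - \frac{b - b}{5} = \left(- \frac{1}{5}\right) 0 = 0$)
$y{\left(E \right)} = - 4 E$
$A{\left(n,X \right)} = 2 X$
$j{\left(l \right)} = \sqrt{5 + l}$ ($j{\left(l \right)} = \sqrt{l + \left(2 \cdot 3 - \frac{6}{2 \cdot 3}\right)} = \sqrt{l + \left(6 - \frac{6}{6}\right)} = \sqrt{l + \left(6 - 1\right)} = \sqrt{l + 5} = \sqrt{5 + l}$)
$\frac{1}{j{\left(y{\left(u{\left(2 \right)} \right)} \right)}} = \frac{1}{\sqrt{5 - 0}} = \frac{1}{\sqrt{5 + 0}} = \frac{1}{\sqrt{5}} = \frac{\sqrt{5}}{5}$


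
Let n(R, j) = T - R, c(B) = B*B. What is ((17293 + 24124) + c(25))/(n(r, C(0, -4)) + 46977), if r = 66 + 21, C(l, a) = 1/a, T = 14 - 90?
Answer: 21021/23407 ≈ 0.89806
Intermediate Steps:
T = -76
c(B) = B**2
r = 87
n(R, j) = -76 - R
((17293 + 24124) + c(25))/(n(r, C(0, -4)) + 46977) = ((17293 + 24124) + 25**2)/((-76 - 1*87) + 46977) = (41417 + 625)/((-76 - 87) + 46977) = 42042/(-163 + 46977) = 42042/46814 = 42042*(1/46814) = 21021/23407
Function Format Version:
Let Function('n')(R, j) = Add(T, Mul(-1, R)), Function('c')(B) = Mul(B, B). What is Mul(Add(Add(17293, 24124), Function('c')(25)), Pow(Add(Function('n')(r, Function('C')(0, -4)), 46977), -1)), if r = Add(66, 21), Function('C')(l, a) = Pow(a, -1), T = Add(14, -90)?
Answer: Rational(21021, 23407) ≈ 0.89806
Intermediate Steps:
T = -76
Function('c')(B) = Pow(B, 2)
r = 87
Function('n')(R, j) = Add(-76, Mul(-1, R))
Mul(Add(Add(17293, 24124), Function('c')(25)), Pow(Add(Function('n')(r, Function('C')(0, -4)), 46977), -1)) = Mul(Add(Add(17293, 24124), Pow(25, 2)), Pow(Add(Add(-76, Mul(-1, 87)), 46977), -1)) = Mul(Add(41417, 625), Pow(Add(Add(-76, -87), 46977), -1)) = Mul(42042, Pow(Add(-163, 46977), -1)) = Mul(42042, Pow(46814, -1)) = Mul(42042, Rational(1, 46814)) = Rational(21021, 23407)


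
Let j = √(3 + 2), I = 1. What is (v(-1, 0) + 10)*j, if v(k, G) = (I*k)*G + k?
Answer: 9*√5 ≈ 20.125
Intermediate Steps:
j = √5 ≈ 2.2361
v(k, G) = k + G*k (v(k, G) = (1*k)*G + k = k*G + k = G*k + k = k + G*k)
(v(-1, 0) + 10)*j = (-(1 + 0) + 10)*√5 = (-1*1 + 10)*√5 = (-1 + 10)*√5 = 9*√5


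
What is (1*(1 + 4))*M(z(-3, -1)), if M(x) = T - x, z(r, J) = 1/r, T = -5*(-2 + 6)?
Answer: -295/3 ≈ -98.333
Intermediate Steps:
T = -20 (T = -5*4 = -20)
M(x) = -20 - x
(1*(1 + 4))*M(z(-3, -1)) = (1*(1 + 4))*(-20 - 1/(-3)) = (1*5)*(-20 - 1*(-⅓)) = 5*(-20 + ⅓) = 5*(-59/3) = -295/3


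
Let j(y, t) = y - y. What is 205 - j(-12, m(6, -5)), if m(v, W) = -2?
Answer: 205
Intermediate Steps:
j(y, t) = 0
205 - j(-12, m(6, -5)) = 205 - 1*0 = 205 + 0 = 205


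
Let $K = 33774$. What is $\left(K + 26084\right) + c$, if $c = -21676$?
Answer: $38182$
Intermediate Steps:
$\left(K + 26084\right) + c = \left(33774 + 26084\right) - 21676 = 59858 - 21676 = 38182$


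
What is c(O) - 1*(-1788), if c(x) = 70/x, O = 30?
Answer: 5371/3 ≈ 1790.3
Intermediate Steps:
c(O) - 1*(-1788) = 70/30 - 1*(-1788) = 70*(1/30) + 1788 = 7/3 + 1788 = 5371/3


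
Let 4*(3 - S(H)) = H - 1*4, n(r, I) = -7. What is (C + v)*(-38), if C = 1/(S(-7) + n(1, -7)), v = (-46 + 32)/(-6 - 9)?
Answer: -76/15 ≈ -5.0667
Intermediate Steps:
v = 14/15 (v = -14/(-15) = -14*(-1/15) = 14/15 ≈ 0.93333)
S(H) = 4 - H/4 (S(H) = 3 - (H - 1*4)/4 = 3 - (H - 4)/4 = 3 - (-4 + H)/4 = 3 + (1 - H/4) = 4 - H/4)
C = -4/5 (C = 1/((4 - 1/4*(-7)) - 7) = 1/((4 + 7/4) - 7) = 1/(23/4 - 7) = 1/(-5/4) = -4/5 ≈ -0.80000)
(C + v)*(-38) = (-4/5 + 14/15)*(-38) = (2/15)*(-38) = -76/15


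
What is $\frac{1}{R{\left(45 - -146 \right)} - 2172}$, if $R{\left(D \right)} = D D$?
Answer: $\frac{1}{34309} \approx 2.9147 \cdot 10^{-5}$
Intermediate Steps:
$R{\left(D \right)} = D^{2}$
$\frac{1}{R{\left(45 - -146 \right)} - 2172} = \frac{1}{\left(45 - -146\right)^{2} - 2172} = \frac{1}{\left(45 + 146\right)^{2} - 2172} = \frac{1}{191^{2} - 2172} = \frac{1}{36481 - 2172} = \frac{1}{34309}$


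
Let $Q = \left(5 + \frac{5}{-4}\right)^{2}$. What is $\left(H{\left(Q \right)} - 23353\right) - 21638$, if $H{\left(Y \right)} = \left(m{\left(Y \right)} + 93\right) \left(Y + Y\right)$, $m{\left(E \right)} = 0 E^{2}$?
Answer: $- \frac{339003}{8} \approx -42375.0$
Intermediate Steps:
$m{\left(E \right)} = 0$
$Q = \frac{225}{16}$ ($Q = \left(5 + 5 \left(- \frac{1}{4}\right)\right)^{2} = \left(5 - \frac{5}{4}\right)^{2} = \left(\frac{15}{4}\right)^{2} = \frac{225}{16} \approx 14.063$)
$H{\left(Y \right)} = 186 Y$ ($H{\left(Y \right)} = \left(0 + 93\right) \left(Y + Y\right) = 93 \cdot 2 Y = 186 Y$)
$\left(H{\left(Q \right)} - 23353\right) - 21638 = \left(186 \cdot \frac{225}{16} - 23353\right) - 21638 = \left(\frac{20925}{8} - 23353\right) - 21638 = - \frac{165899}{8} - 21638 = - \frac{339003}{8}$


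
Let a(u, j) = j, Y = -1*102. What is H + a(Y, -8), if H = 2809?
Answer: 2801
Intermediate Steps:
Y = -102
H + a(Y, -8) = 2809 - 8 = 2801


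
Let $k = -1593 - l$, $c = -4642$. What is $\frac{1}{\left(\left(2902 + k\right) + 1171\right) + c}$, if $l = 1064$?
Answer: $- \frac{1}{3226} \approx -0.00030998$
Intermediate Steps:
$k = -2657$ ($k = -1593 - 1064 = -2657$)
$\frac{1}{\left(\left(2902 + k\right) + 1171\right) + c} = \frac{1}{\left(\left(2902 - 2657\right) + 1171\right) - 4642} = \frac{1}{\left(245 + 1171\right) - 4642} = \frac{1}{1416 - 4642} = \frac{1}{-3226} = - \frac{1}{3226}$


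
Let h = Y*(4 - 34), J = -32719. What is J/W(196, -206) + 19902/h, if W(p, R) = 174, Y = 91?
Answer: -15464303/79170 ≈ -195.33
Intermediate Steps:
h = -2730 (h = 91*(4 - 34) = 91*(-30) = -2730)
J/W(196, -206) + 19902/h = -32719/174 + 19902/(-2730) = -32719*1/174 + 19902*(-1/2730) = -32719/174 - 3317/455 = -15464303/79170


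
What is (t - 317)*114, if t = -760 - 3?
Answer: -123120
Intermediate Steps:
t = -763
(t - 317)*114 = (-763 - 317)*114 = -1080*114 = -123120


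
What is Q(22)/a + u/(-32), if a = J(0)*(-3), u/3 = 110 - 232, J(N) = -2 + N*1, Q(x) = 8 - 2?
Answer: 199/16 ≈ 12.438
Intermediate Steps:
Q(x) = 6
J(N) = -2 + N
u = -366 (u = 3*(110 - 232) = 3*(-122) = -366)
a = 6 (a = (-2 + 0)*(-3) = -2*(-3) = 6)
Q(22)/a + u/(-32) = 6/6 - 366/(-32) = 6*(1/6) - 366*(-1/32) = 1 + 183/16 = 199/16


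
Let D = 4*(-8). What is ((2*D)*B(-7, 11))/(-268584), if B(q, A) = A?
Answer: 88/33573 ≈ 0.0026212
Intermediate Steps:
D = -32
((2*D)*B(-7, 11))/(-268584) = ((2*(-32))*11)/(-268584) = -64*11*(-1/268584) = -704*(-1/268584) = 88/33573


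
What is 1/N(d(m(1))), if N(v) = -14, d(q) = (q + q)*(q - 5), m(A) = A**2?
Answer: -1/14 ≈ -0.071429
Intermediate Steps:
d(q) = 2*q*(-5 + q) (d(q) = (2*q)*(-5 + q) = 2*q*(-5 + q))
1/N(d(m(1))) = 1/(-14) = -1/14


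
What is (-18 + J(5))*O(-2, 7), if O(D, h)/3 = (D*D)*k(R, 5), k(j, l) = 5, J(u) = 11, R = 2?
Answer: -420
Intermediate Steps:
O(D, h) = 15*D**2 (O(D, h) = 3*((D*D)*5) = 3*(D**2*5) = 3*(5*D**2) = 15*D**2)
(-18 + J(5))*O(-2, 7) = (-18 + 11)*(15*(-2)**2) = -105*4 = -7*60 = -420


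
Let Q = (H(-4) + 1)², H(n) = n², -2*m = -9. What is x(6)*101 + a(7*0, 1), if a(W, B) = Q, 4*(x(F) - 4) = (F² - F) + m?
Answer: 12513/8 ≈ 1564.1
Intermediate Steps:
m = 9/2 (m = -½*(-9) = 9/2 ≈ 4.5000)
x(F) = 41/8 - F/4 + F²/4 (x(F) = 4 + ((F² - F) + 9/2)/4 = 4 + (9/2 + F² - F)/4 = 4 + (9/8 - F/4 + F²/4) = 41/8 - F/4 + F²/4)
Q = 289 (Q = ((-4)² + 1)² = (16 + 1)² = 17² = 289)
a(W, B) = 289
x(6)*101 + a(7*0, 1) = (41/8 - ¼*6 + (¼)*6²)*101 + 289 = (41/8 - 3/2 + (¼)*36)*101 + 289 = (41/8 - 3/2 + 9)*101 + 289 = (101/8)*101 + 289 = 10201/8 + 289 = 12513/8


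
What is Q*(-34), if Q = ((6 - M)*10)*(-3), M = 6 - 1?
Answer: 1020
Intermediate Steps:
M = 5
Q = -30 (Q = ((6 - 1*5)*10)*(-3) = ((6 - 5)*10)*(-3) = (1*10)*(-3) = 10*(-3) = -30)
Q*(-34) = -30*(-34) = 1020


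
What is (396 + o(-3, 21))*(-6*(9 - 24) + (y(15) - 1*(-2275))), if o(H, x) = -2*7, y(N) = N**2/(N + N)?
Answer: 906295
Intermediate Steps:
y(N) = N/2 (y(N) = N**2/((2*N)) = (1/(2*N))*N**2 = N/2)
o(H, x) = -14
(396 + o(-3, 21))*(-6*(9 - 24) + (y(15) - 1*(-2275))) = (396 - 14)*(-6*(9 - 24) + ((1/2)*15 - 1*(-2275))) = 382*(-6*(-15) + (15/2 + 2275)) = 382*(90 + 4565/2) = 382*(4745/2) = 906295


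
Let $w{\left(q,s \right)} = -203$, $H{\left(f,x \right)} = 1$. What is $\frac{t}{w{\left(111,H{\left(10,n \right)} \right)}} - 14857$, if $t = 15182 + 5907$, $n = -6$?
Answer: $- \frac{3037060}{203} \approx -14961.0$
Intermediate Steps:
$t = 21089$
$\frac{t}{w{\left(111,H{\left(10,n \right)} \right)}} - 14857 = \frac{21089}{-203} - 14857 = 21089 \left(- \frac{1}{203}\right) - 14857 = - \frac{21089}{203} - 14857 = - \frac{3037060}{203}$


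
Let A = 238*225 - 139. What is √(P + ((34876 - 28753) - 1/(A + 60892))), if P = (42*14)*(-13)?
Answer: 4*I*√1242008282487/114303 ≈ 39.0*I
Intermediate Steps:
A = 53411 (A = 53550 - 139 = 53411)
P = -7644 (P = 588*(-13) = -7644)
√(P + ((34876 - 28753) - 1/(A + 60892))) = √(-7644 + ((34876 - 28753) - 1/(53411 + 60892))) = √(-7644 + (6123 - 1/114303)) = √(-7644 + 699877268/114303) = √(-173854864/114303) = 4*I*√1242008282487/114303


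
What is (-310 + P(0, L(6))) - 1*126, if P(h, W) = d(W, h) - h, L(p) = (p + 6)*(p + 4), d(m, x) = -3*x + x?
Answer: -436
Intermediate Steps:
d(m, x) = -2*x
L(p) = (4 + p)*(6 + p) (L(p) = (6 + p)*(4 + p) = (4 + p)*(6 + p))
P(h, W) = -3*h (P(h, W) = -2*h - h = -3*h)
(-310 + P(0, L(6))) - 1*126 = (-310 - 3*0) - 1*126 = (-310 + 0) - 126 = -310 - 126 = -436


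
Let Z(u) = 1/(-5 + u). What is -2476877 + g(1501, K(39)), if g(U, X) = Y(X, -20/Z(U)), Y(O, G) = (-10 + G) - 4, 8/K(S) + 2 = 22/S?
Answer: -2506811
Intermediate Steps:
K(S) = 8/(-2 + 22/S)
Y(O, G) = -14 + G
g(U, X) = 86 - 20*U (g(U, X) = -14 - (-100 + 20*U) = -14 - 20*(-5 + U) = -14 + (100 - 20*U) = 86 - 20*U)
-2476877 + g(1501, K(39)) = -2476877 + (86 - 20*1501) = -2476877 + (86 - 30020) = -2476877 - 29934 = -2506811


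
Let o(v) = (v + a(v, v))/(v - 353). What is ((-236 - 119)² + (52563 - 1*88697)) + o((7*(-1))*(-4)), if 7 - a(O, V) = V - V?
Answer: 5842908/65 ≈ 89891.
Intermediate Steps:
a(O, V) = 7 (a(O, V) = 7 - (V - V) = 7 - 1*0 = 7 + 0 = 7)
o(v) = (7 + v)/(-353 + v) (o(v) = (v + 7)/(v - 353) = (7 + v)/(-353 + v))
((-236 - 119)² + (52563 - 1*88697)) + o((7*(-1))*(-4)) = ((-236 - 119)² + (52563 - 1*88697)) + (7 + (7*(-1))*(-4))/(-353 + (7*(-1))*(-4)) = ((-355)² + (52563 - 88697)) + (7 - 7*(-4))/(-353 - 7*(-4)) = (126025 - 36134) + (7 + 28)/(-353 + 28) = 89891 + 35/(-325) = 89891 - 1/325*35 = 89891 - 7/65 = 5842908/65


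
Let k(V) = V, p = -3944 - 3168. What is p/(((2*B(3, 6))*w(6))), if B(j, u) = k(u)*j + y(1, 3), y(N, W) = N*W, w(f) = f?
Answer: -254/9 ≈ -28.222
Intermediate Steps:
p = -7112
B(j, u) = 3 + j*u (B(j, u) = u*j + 1*3 = j*u + 3 = 3 + j*u)
p/(((2*B(3, 6))*w(6))) = -7112*1/(12*(3 + 3*6)) = -7112*1/(12*(3 + 18)) = -7112/((2*21)*6) = -7112/(42*6) = -7112/252 = -7112*1/252 = -254/9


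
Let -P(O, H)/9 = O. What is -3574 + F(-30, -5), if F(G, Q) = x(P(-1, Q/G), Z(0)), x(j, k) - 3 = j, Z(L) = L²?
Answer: -3562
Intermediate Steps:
P(O, H) = -9*O
x(j, k) = 3 + j
F(G, Q) = 12 (F(G, Q) = 3 - 9*(-1) = 3 + 9 = 12)
-3574 + F(-30, -5) = -3574 + 12 = -3562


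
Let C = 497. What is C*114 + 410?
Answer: 57068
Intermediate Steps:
C*114 + 410 = 497*114 + 410 = 56658 + 410 = 57068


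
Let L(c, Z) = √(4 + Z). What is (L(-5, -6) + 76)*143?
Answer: 10868 + 143*I*√2 ≈ 10868.0 + 202.23*I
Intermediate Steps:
(L(-5, -6) + 76)*143 = (√(4 - 6) + 76)*143 = (√(-2) + 76)*143 = (I*√2 + 76)*143 = (76 + I*√2)*143 = 10868 + 143*I*√2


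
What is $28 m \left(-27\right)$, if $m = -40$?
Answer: $30240$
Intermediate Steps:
$28 m \left(-27\right) = 28 \left(-40\right) \left(-27\right) = \left(-1120\right) \left(-27\right) = 30240$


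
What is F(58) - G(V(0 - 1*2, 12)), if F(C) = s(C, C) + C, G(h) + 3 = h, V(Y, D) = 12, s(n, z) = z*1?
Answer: 107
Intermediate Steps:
s(n, z) = z
G(h) = -3 + h
F(C) = 2*C (F(C) = C + C = 2*C)
F(58) - G(V(0 - 1*2, 12)) = 2*58 - (-3 + 12) = 116 - 1*9 = 116 - 9 = 107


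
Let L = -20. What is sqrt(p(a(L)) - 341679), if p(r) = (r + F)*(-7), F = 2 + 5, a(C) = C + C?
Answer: 2*I*sqrt(85362) ≈ 584.34*I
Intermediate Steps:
a(C) = 2*C
F = 7
p(r) = -49 - 7*r (p(r) = (r + 7)*(-7) = (7 + r)*(-7) = -49 - 7*r)
sqrt(p(a(L)) - 341679) = sqrt((-49 - 14*(-20)) - 341679) = sqrt((-49 - 7*(-40)) - 341679) = sqrt((-49 + 280) - 341679) = sqrt(231 - 341679) = sqrt(-341448) = 2*I*sqrt(85362)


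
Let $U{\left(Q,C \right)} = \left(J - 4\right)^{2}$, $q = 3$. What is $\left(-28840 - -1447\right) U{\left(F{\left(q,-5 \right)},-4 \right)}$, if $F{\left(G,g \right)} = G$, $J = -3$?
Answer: $-1342257$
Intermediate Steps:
$U{\left(Q,C \right)} = 49$ ($U{\left(Q,C \right)} = \left(-3 - 4\right)^{2} = \left(-7\right)^{2} = 49$)
$\left(-28840 - -1447\right) U{\left(F{\left(q,-5 \right)},-4 \right)} = \left(-28840 - -1447\right) 49 = \left(-28840 + 1447\right) 49 = \left(-27393\right) 49 = -1342257$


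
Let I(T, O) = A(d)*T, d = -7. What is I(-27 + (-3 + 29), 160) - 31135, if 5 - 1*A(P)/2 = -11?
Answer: -31167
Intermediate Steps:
A(P) = 32 (A(P) = 10 - 2*(-11) = 10 + 22 = 32)
I(T, O) = 32*T
I(-27 + (-3 + 29), 160) - 31135 = 32*(-27 + (-3 + 29)) - 31135 = 32*(-27 + 26) - 31135 = 32*(-1) - 31135 = -32 - 31135 = -31167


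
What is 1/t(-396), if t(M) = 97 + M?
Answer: -1/299 ≈ -0.0033445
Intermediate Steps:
1/t(-396) = 1/(97 - 396) = 1/(-299) = -1/299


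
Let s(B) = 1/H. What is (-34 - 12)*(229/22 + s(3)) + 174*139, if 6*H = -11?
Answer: 261055/11 ≈ 23732.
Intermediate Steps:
H = -11/6 (H = (⅙)*(-11) = -11/6 ≈ -1.8333)
s(B) = -6/11 (s(B) = 1/(-11/6) = -6/11)
(-34 - 12)*(229/22 + s(3)) + 174*139 = (-34 - 12)*(229/22 - 6/11) + 174*139 = -46*(229*(1/22) - 6/11) + 24186 = -46*(229/22 - 6/11) + 24186 = -46*217/22 + 24186 = -4991/11 + 24186 = 261055/11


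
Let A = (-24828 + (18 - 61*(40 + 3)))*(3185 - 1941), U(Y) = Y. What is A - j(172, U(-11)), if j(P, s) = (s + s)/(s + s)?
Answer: -34126653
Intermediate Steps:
j(P, s) = 1 (j(P, s) = (2*s)/((2*s)) = (2*s)*(1/(2*s)) = 1)
A = -34126652 (A = (-24828 + (18 - 61*43))*1244 = (-24828 + (18 - 2623))*1244 = (-24828 - 2605)*1244 = -27433*1244 = -34126652)
A - j(172, U(-11)) = -34126652 - 1*1 = -34126652 - 1 = -34126653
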